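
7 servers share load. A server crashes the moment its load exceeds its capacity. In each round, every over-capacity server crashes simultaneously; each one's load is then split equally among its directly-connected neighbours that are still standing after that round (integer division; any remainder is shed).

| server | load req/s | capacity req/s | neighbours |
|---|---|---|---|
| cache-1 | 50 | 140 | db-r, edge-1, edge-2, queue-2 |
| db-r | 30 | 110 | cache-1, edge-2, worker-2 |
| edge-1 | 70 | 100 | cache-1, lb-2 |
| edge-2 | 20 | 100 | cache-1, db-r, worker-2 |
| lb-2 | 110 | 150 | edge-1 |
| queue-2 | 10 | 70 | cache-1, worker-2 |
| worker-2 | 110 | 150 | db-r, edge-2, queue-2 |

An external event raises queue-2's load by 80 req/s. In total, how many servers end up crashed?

Round 1 — queue-2 at 90 > 70. queue-2 crashes.
  queue-2 sheds 90 req/s to cache-1, worker-2: 45 each.
    cache-1: 50+45 = 95 ≤ 140
    worker-2: 110+45 = 155 > 150
Round 2 — worker-2 crashes.
  worker-2 sheds 155 req/s to db-r, edge-2: 77 each (1 lost).
    db-r: 30+77 = 107 ≤ 110
    edge-2: 20+77 = 97 ≤ 100
No further crashes.

2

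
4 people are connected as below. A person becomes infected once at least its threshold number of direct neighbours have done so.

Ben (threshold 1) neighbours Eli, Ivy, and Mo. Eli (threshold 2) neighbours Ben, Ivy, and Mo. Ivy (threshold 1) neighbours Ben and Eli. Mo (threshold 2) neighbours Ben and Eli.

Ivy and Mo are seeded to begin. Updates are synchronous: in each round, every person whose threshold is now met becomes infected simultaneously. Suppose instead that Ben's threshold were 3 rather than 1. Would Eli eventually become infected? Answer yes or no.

yes

With Ben's threshold at 3:
Round 1 — Ivy, Mo become infected (initial).
Round 2 — checking thresholds:
  Ben: 2 of 3 neighbours < 3, below threshold.
  Eli: 2 of 3 neighbours ≥ 2, becomes infected.
Round 3 — checking thresholds:
  Ben: 3 of 3 neighbours ≥ 3, becomes infected.
Round 4 — no new infections; cascade stops.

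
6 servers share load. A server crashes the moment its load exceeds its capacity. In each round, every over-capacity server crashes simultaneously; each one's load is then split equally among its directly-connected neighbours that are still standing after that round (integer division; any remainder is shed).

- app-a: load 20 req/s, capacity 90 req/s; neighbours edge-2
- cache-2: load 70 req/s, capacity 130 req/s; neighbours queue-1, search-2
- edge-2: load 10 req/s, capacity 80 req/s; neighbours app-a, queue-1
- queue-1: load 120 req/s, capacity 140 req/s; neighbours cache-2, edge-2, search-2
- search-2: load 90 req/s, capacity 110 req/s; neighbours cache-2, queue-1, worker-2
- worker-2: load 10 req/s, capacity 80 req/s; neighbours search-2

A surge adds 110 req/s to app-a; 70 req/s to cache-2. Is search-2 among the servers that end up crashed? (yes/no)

Round 1 — app-a at 130 > 90; cache-2 at 140 > 130. app-a, cache-2 crash.
  app-a sheds 130 req/s to edge-2: 130 each.
    edge-2: 10+130 = 140 > 80
  cache-2 sheds 140 req/s to queue-1, search-2: 70 each.
    queue-1: 120+70 = 190 > 140
    search-2: 90+70 = 160 > 110
Round 2 — edge-2, queue-1, search-2 crash.
  edge-2 sheds 140 req/s: no online neighbours, lost.
  queue-1 sheds 190 req/s: no online neighbours, lost.
  search-2 sheds 160 req/s to worker-2: 160 each.
    worker-2: 10+160 = 170 > 80
Round 3 — worker-2 crashes.
  worker-2 sheds 170 req/s: no online neighbours, lost.
No further crashes.

yes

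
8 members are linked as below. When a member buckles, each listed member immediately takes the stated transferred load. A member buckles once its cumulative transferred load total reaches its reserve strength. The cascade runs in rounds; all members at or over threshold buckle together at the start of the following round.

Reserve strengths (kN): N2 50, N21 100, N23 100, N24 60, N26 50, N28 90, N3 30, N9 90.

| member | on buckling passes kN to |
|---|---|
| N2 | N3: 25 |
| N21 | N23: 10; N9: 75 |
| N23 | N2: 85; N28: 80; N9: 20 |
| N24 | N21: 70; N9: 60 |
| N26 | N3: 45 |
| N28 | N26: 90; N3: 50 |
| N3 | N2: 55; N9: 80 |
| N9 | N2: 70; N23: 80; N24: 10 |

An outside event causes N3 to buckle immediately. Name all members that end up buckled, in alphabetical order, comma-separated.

N2, N3

Round 1 — N3 buckles (initial).
  N2: +55 → 55 ≥ 50
  N9: +80 → 80 < 90
Round 2 — N2 buckles.
No further bucklings.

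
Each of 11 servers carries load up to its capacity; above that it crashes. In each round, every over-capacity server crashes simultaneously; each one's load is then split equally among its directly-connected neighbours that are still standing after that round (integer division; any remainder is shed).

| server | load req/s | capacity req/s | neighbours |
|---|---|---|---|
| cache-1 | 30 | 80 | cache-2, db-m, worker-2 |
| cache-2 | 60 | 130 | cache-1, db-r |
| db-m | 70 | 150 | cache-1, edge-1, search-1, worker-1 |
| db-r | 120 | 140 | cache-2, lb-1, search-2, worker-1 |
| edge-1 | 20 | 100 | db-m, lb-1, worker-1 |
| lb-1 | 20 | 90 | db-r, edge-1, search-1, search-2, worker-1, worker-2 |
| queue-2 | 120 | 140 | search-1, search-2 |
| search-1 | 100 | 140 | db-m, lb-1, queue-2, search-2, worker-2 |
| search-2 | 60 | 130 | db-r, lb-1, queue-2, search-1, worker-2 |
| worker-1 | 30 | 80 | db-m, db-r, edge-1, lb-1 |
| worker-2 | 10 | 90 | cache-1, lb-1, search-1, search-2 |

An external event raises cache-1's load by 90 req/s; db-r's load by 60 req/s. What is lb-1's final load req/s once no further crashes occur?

65

Round 1 — cache-1 at 120 > 80; db-r at 180 > 140. cache-1, db-r crash.
  cache-1 sheds 120 req/s to cache-2, db-m, worker-2: 40 each.
    cache-2: 60+40 = 100 ≤ 130
    db-m: 70+40 = 110 ≤ 150
    worker-2: 10+40 = 50 ≤ 90
  db-r sheds 180 req/s to cache-2, lb-1, search-2, worker-1: 45 each.
    cache-2: 100+45 = 145 > 130
    lb-1: 20+45 = 65 ≤ 90
    search-2: 60+45 = 105 ≤ 130
    worker-1: 30+45 = 75 ≤ 80
Round 2 — cache-2 crashes.
  cache-2 sheds 145 req/s: no online neighbours, lost.
No further crashes.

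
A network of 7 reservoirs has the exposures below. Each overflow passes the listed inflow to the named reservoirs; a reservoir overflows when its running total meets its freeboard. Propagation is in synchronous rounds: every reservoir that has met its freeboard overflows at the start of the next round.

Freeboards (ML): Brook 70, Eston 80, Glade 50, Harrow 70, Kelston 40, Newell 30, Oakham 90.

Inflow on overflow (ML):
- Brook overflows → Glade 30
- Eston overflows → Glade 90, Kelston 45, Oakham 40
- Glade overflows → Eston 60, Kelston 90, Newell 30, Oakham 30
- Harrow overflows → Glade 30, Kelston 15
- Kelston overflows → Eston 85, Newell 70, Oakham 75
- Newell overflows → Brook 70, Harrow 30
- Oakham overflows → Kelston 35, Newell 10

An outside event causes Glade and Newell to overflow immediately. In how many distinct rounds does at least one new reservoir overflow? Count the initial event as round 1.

3

Round 1 — Glade, Newell overflow (initial).
  Brook: +70 → 70 ≥ 70
  Eston: +60 → 60 < 80
  Harrow: +30 → 30 < 70
  Kelston: +90 → 90 ≥ 40
  Oakham: +30 → 30 < 90
Round 2 — Brook, Kelston overflow.
  Eston: +85 → 145 ≥ 80
  Oakham: +75 → 105 ≥ 90
Round 3 — Eston, Oakham overflow.
No further overflows.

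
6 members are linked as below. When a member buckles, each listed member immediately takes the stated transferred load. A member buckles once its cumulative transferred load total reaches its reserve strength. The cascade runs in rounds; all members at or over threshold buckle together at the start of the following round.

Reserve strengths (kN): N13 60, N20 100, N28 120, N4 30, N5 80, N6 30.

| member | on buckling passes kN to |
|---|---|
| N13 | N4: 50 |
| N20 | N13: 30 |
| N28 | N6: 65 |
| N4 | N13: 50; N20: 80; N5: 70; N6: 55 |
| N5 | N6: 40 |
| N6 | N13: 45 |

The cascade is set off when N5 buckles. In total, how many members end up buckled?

Round 1 — N5 buckles (initial).
  N6: +40 → 40 ≥ 30
Round 2 — N6 buckles.
  N13: +45 → 45 < 60
No further bucklings.

2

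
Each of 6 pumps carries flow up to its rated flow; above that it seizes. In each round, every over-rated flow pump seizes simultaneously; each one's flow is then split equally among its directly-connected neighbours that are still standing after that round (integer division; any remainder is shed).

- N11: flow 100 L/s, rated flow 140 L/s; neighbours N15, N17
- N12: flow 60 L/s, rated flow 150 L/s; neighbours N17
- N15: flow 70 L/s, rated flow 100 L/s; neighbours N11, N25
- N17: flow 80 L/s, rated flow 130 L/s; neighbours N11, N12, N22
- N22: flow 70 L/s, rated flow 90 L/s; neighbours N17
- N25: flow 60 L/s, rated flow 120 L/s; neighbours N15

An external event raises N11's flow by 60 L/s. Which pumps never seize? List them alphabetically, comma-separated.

N12

Round 1 — N11 at 160 > 140. N11 seizes.
  N11 sheds 160 L/s to N15, N17: 80 each.
    N15: 70+80 = 150 > 100
    N17: 80+80 = 160 > 130
Round 2 — N15, N17 seize.
  N15 sheds 150 L/s to N25: 150 each.
    N25: 60+150 = 210 > 120
  N17 sheds 160 L/s to N12, N22: 80 each.
    N12: 60+80 = 140 ≤ 150
    N22: 70+80 = 150 > 90
Round 3 — N22, N25 seize.
  N22 sheds 150 L/s: no online neighbours, lost.
  N25 sheds 210 L/s: no online neighbours, lost.
No further seizures.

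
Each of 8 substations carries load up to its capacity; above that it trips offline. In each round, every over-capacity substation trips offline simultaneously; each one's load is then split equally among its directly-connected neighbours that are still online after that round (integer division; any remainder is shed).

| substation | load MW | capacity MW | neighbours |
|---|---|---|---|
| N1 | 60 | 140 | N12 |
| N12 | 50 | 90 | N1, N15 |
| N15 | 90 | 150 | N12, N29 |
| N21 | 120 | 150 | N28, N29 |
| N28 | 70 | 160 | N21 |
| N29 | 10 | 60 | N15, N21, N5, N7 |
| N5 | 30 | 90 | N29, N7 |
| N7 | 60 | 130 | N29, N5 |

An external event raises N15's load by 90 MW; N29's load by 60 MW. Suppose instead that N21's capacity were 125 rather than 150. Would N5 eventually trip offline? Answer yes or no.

With N21's capacity at 125:
Round 1 — N15 at 180 > 150; N29 at 70 > 60. N15, N29 trip offline.
  N15 sheds 180 MW to N12: 180 each.
    N12: 50+180 = 230 > 90
  N29 sheds 70 MW to N21, N5, N7: 23 each (1 lost).
    N21: 120+23 = 143 > 125
    N5: 30+23 = 53 ≤ 90
    N7: 60+23 = 83 ≤ 130
Round 2 — N12, N21 trip offline.
  N12 sheds 230 MW to N1: 230 each.
    N1: 60+230 = 290 > 140
  N21 sheds 143 MW to N28: 143 each.
    N28: 70+143 = 213 > 160
Round 3 — N1, N28 trip offline.
  N1 sheds 290 MW: no online neighbours, lost.
  N28 sheds 213 MW: no online neighbours, lost.
No further trips.

no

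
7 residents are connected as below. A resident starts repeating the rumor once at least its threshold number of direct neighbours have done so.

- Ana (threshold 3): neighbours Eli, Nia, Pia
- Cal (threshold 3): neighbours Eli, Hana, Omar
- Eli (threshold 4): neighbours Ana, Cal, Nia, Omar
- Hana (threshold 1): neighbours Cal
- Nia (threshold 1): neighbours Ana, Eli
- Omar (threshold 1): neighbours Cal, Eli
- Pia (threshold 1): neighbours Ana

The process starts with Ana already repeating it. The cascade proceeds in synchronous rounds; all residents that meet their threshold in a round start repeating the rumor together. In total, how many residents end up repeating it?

3

Round 1 — Ana starts repeating the rumor (initial).
Round 2 — checking thresholds:
  Eli: 1 of 4 neighbours < 4, holds.
  Nia: 1 of 2 neighbours ≥ 1, starts repeating the rumor.
  Pia: 1 of 1 neighbours ≥ 1, starts repeating the rumor.
Round 3 — no new spreads; cascade stops.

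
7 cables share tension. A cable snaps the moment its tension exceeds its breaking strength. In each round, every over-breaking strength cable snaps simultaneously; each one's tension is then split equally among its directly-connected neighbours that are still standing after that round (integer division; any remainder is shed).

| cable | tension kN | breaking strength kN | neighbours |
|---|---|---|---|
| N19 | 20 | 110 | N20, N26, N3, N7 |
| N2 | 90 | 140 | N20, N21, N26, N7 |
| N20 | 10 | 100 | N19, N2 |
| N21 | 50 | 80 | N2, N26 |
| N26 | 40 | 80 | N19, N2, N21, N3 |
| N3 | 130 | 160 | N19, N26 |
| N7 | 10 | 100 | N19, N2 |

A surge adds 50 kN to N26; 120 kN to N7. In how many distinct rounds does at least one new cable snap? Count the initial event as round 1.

3

Round 1 — N26 at 90 > 80; N7 at 130 > 100. N26, N7 snap.
  N26 sheds 90 kN to N19, N2, N21, N3: 22 each (2 lost).
    N19: 20+22 = 42 ≤ 110
    N2: 90+22 = 112 ≤ 140
    N21: 50+22 = 72 ≤ 80
    N3: 130+22 = 152 ≤ 160
  N7 sheds 130 kN to N19, N2: 65 each.
    N19: 42+65 = 107 ≤ 110
    N2: 112+65 = 177 > 140
Round 2 — N2 snaps.
  N2 sheds 177 kN to N20, N21: 88 each (1 lost).
    N20: 10+88 = 98 ≤ 100
    N21: 72+88 = 160 > 80
Round 3 — N21 snaps.
  N21 sheds 160 kN: no online neighbours, lost.
No further breaks.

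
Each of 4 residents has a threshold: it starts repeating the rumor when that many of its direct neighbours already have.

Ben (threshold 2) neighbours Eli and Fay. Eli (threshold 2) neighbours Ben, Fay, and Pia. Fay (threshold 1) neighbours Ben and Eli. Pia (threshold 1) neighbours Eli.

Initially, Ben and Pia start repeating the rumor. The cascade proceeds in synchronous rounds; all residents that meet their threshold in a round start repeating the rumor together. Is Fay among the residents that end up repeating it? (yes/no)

yes

Round 1 — Ben, Pia start repeating the rumor (initial).
Round 2 — checking thresholds:
  Eli: 2 of 3 neighbours ≥ 2, starts repeating the rumor.
  Fay: 1 of 2 neighbours ≥ 1, starts repeating the rumor.
Round 3 — no new spreads; cascade stops.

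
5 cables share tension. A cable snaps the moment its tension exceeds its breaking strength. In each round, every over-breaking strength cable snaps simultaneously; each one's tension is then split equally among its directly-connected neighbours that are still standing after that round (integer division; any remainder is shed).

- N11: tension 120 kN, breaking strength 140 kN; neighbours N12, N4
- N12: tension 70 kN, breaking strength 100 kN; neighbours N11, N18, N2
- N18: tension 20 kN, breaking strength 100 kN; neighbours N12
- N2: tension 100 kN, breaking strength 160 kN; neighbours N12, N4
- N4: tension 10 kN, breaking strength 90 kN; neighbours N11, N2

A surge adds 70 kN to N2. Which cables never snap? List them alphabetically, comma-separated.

N18

Round 1 — N2 at 170 > 160. N2 snaps.
  N2 sheds 170 kN to N12, N4: 85 each.
    N12: 70+85 = 155 > 100
    N4: 10+85 = 95 > 90
Round 2 — N12, N4 snap.
  N12 sheds 155 kN to N11, N18: 77 each (1 lost).
    N11: 120+77 = 197 > 140
    N18: 20+77 = 97 ≤ 100
  N4 sheds 95 kN to N11: 95 each.
    N11: 197+95 = 292 > 140
Round 3 — N11 snaps.
  N11 sheds 292 kN: no online neighbours, lost.
No further breaks.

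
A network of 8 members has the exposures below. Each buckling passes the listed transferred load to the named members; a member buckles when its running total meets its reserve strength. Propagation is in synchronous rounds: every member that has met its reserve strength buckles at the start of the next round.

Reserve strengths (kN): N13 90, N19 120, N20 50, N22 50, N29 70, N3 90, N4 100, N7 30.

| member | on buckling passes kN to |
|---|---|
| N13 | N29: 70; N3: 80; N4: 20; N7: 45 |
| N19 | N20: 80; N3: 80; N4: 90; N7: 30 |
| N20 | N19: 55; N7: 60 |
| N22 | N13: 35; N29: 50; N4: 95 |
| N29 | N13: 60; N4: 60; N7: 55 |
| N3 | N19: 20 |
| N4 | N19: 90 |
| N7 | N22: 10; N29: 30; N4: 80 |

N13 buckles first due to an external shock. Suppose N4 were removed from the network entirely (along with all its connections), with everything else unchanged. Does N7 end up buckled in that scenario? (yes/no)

yes

With N4 removed:
Round 1 — N13 buckles (initial).
  N29: +70 → 70 ≥ 70
  N3: +80 → 80 < 90
  N7: +45 → 45 ≥ 30
Round 2 — N29, N7 buckle.
  N22: +10 → 10 < 50
No further bucklings.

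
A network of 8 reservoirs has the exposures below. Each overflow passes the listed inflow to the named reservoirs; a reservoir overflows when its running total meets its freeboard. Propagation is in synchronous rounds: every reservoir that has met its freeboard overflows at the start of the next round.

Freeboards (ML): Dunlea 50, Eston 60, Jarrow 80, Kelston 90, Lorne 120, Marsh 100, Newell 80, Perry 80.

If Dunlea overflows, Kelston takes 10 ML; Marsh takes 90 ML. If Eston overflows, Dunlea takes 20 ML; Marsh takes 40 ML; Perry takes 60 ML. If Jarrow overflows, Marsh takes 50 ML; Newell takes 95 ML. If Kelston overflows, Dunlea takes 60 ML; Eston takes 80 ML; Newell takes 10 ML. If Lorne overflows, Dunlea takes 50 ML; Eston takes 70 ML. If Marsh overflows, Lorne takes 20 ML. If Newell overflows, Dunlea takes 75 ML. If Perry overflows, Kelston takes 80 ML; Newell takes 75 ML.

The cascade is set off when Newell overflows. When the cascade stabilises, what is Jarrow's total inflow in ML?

0

Round 1 — Newell overflows (initial).
  Dunlea: +75 → 75 ≥ 50
Round 2 — Dunlea overflows.
  Kelston: +10 → 10 < 90
  Marsh: +90 → 90 < 100
No further overflows.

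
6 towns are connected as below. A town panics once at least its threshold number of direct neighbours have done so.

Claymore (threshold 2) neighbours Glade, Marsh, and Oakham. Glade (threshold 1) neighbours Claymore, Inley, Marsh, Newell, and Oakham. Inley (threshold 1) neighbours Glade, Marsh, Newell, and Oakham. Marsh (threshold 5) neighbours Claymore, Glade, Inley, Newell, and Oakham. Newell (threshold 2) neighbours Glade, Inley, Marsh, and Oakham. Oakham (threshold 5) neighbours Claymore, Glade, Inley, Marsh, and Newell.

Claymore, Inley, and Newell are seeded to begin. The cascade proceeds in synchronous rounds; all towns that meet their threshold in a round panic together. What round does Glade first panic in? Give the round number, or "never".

Round 1 — Claymore, Inley, Newell panic (initial).
Round 2 — checking thresholds:
  Glade: 3 of 5 neighbours ≥ 1, panics.
  Marsh: 3 of 5 neighbours < 5, not yet.
  Oakham: 3 of 5 neighbours < 5, not yet.
Round 3 — no new panics; cascade stops.

2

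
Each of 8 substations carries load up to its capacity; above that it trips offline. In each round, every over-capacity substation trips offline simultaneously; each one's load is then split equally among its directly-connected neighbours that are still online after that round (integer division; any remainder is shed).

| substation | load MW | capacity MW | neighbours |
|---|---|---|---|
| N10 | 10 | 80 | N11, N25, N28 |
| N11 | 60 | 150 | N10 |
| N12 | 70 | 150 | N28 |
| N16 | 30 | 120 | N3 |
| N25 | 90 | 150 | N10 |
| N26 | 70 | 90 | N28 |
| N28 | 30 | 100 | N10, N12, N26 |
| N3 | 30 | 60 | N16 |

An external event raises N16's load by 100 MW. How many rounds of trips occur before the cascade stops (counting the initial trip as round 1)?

Round 1 — N16 at 130 > 120. N16 trips offline.
  N16 sheds 130 MW to N3: 130 each.
    N3: 30+130 = 160 > 60
Round 2 — N3 trips offline.
  N3 sheds 160 MW: no online neighbours, lost.
No further trips.

2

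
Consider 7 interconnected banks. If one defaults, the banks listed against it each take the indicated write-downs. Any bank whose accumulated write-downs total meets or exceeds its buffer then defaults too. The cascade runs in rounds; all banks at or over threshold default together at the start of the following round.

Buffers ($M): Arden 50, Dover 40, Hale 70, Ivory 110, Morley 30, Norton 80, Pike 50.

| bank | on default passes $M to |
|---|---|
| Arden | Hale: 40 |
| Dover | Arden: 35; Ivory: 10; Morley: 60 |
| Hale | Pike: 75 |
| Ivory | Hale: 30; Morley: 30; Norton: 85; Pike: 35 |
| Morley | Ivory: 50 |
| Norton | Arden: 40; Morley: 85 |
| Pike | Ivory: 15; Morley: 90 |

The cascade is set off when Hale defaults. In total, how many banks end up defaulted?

Round 1 — Hale defaults (initial).
  Pike: +75 → 75 ≥ 50
Round 2 — Pike defaults.
  Ivory: +15 → 15 < 110
  Morley: +90 → 90 ≥ 30
Round 3 — Morley defaults.
  Ivory: +50 → 65 < 110
No further defaults.

3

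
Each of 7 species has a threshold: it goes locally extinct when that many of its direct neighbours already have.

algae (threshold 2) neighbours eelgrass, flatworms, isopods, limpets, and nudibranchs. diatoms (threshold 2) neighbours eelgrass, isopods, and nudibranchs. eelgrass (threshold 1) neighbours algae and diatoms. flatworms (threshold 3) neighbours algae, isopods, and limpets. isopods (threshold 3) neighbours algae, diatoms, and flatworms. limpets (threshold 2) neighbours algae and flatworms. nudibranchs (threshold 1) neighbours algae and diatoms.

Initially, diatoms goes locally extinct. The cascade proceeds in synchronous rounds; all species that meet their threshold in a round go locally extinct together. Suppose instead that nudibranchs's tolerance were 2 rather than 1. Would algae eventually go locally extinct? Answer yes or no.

With nudibranchs's tolerance at 2:
Round 1 — diatoms goes locally extinct (initial).
Round 2 — checking thresholds:
  eelgrass: 1 of 2 neighbours ≥ 1, goes locally extinct.
  isopods: 1 of 3 neighbours < 3, not yet.
  nudibranchs: 1 of 2 neighbours < 2, not yet.
Round 3 — no new extinctions; cascade stops.

no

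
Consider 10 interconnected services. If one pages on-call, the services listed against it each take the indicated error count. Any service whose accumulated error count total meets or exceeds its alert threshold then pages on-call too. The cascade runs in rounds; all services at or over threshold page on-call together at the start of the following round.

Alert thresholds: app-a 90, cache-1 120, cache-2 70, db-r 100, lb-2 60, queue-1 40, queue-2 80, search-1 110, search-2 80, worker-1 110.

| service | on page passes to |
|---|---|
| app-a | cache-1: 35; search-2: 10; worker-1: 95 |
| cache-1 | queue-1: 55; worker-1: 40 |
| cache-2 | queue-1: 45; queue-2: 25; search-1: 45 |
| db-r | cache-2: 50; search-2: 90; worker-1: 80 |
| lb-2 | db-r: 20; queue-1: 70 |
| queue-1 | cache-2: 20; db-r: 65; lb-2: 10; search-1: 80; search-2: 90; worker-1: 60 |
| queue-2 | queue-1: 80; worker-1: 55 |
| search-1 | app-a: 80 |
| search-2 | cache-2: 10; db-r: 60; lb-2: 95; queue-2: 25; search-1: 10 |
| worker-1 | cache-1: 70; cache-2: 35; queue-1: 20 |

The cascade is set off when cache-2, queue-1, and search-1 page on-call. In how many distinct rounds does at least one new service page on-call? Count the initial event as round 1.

Round 1 — cache-2, queue-1, search-1 page on-call (initial).
  app-a: +80 → 80 < 90
  db-r: +65 → 65 < 100
  lb-2: +10 → 10 < 60
  queue-2: +25 → 25 < 80
  search-2: +90 → 90 ≥ 80
  worker-1: +60 → 60 < 110
Round 2 — search-2 pages on-call.
  db-r: +60 → 125 ≥ 100
  lb-2: +95 → 105 ≥ 60
  queue-2: +25 → 50 < 80
Round 3 — db-r, lb-2 page on-call.
  worker-1: +80 → 140 ≥ 110
Round 4 — worker-1 pages on-call.
  cache-1: +70 → 70 < 120
No further pages.

4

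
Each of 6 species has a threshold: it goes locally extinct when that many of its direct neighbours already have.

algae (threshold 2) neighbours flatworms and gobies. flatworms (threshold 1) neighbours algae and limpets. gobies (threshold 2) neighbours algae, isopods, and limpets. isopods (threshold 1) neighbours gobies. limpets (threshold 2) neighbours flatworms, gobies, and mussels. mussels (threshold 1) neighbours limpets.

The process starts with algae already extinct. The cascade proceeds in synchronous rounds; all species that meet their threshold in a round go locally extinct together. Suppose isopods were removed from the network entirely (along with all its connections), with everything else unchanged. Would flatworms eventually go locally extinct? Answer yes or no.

With isopods removed:
Round 1 — algae goes locally extinct (initial).
Round 2 — checking thresholds:
  flatworms: 1 of 2 neighbours ≥ 1, goes locally extinct.
  gobies: 1 of 2 neighbours < 2, holds.
Round 3 — no new extinctions; cascade stops.

yes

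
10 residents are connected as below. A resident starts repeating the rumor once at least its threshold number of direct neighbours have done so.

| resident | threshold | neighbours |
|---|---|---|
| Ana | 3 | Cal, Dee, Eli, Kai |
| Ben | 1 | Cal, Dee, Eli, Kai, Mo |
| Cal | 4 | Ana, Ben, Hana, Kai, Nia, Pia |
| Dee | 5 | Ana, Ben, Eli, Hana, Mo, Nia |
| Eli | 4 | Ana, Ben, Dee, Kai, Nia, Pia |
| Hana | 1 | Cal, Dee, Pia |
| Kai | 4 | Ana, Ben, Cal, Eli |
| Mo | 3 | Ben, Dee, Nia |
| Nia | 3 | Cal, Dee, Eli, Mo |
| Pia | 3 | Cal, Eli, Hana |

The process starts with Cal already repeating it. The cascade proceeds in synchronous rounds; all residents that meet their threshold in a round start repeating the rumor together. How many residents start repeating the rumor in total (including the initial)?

Round 1 — Cal starts repeating the rumor (initial).
Round 2 — checking thresholds:
  Ana: 1 of 4 neighbours < 3, below threshold.
  Ben: 1 of 5 neighbours ≥ 1, starts repeating the rumor.
  Hana: 1 of 3 neighbours ≥ 1, starts repeating the rumor.
  Kai: 1 of 4 neighbours < 4, below threshold.
  Nia: 1 of 4 neighbours < 3, below threshold.
  Pia: 1 of 3 neighbours < 3, below threshold.
Round 3 — no new spreads; cascade stops.

3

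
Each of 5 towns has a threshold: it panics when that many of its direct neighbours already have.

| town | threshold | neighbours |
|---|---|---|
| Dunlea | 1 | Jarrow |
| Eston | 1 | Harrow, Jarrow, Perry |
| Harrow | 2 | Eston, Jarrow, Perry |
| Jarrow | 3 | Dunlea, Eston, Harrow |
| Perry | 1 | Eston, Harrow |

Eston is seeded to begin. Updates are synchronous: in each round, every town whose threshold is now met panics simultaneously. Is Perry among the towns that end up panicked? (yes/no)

Round 1 — Eston panics (initial).
Round 2 — checking thresholds:
  Harrow: 1 of 3 neighbours < 2, below threshold.
  Jarrow: 1 of 3 neighbours < 3, below threshold.
  Perry: 1 of 2 neighbours ≥ 1, panics.
Round 3 — checking thresholds:
  Harrow: 2 of 3 neighbours ≥ 2, panics.
  Jarrow: 1 of 3 neighbours < 3, below threshold.
Round 4 — no new panics; cascade stops.

yes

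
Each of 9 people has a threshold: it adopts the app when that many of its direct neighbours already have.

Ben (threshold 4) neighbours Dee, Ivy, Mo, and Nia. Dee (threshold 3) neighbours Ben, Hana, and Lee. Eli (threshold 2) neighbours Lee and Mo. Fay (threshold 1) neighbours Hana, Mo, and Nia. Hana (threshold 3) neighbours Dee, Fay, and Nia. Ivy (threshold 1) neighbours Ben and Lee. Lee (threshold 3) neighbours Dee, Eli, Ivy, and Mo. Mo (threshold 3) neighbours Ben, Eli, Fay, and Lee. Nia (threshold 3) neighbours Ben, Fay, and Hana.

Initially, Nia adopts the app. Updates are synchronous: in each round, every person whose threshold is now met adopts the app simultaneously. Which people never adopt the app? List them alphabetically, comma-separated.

Round 1 — Nia adopts the app (initial).
Round 2 — checking thresholds:
  Ben: 1 of 4 neighbours < 4, not yet.
  Fay: 1 of 3 neighbours ≥ 1, adopts the app.
  Hana: 1 of 3 neighbours < 3, not yet.
Round 3 — no new adoptions; cascade stops.

Ben, Dee, Eli, Hana, Ivy, Lee, Mo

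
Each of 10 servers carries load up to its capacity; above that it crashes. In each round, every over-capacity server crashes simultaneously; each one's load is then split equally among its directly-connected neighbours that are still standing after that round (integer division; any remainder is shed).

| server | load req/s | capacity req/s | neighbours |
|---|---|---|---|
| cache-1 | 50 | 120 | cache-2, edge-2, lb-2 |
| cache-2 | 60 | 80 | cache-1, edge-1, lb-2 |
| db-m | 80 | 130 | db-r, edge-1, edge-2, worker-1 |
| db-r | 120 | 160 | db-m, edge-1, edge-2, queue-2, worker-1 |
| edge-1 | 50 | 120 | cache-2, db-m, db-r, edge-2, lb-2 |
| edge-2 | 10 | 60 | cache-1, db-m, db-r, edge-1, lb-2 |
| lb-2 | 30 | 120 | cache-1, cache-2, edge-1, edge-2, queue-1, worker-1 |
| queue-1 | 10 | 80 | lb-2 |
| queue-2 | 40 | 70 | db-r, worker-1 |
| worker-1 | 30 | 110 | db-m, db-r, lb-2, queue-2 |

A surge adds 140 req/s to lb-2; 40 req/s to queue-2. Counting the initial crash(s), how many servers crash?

9

Round 1 — lb-2 at 170 > 120; queue-2 at 80 > 70. lb-2, queue-2 crash.
  lb-2 sheds 170 req/s to cache-1, cache-2, edge-1, edge-2, queue-1, worker-1: 28 each (2 lost).
    cache-1: 50+28 = 78 ≤ 120
    cache-2: 60+28 = 88 > 80
    edge-1: 50+28 = 78 ≤ 120
    edge-2: 10+28 = 38 ≤ 60
    queue-1: 10+28 = 38 ≤ 80
    worker-1: 30+28 = 58 ≤ 110
  queue-2 sheds 80 req/s to db-r, worker-1: 40 each.
    db-r: 120+40 = 160 ≤ 160
    worker-1: 58+40 = 98 ≤ 110
Round 2 — cache-2 crashes.
  cache-2 sheds 88 req/s to cache-1, edge-1: 44 each.
    cache-1: 78+44 = 122 > 120
    edge-1: 78+44 = 122 > 120
Round 3 — cache-1, edge-1 crash.
  cache-1 sheds 122 req/s to edge-2: 122 each.
    edge-2: 38+122 = 160 > 60
  edge-1 sheds 122 req/s to db-m, db-r, edge-2: 40 each (2 lost).
    db-m: 80+40 = 120 ≤ 130
    db-r: 160+40 = 200 > 160
    edge-2: 160+40 = 200 > 60
Round 4 — db-r, edge-2 crash.
  db-r sheds 200 req/s to db-m, worker-1: 100 each.
    db-m: 120+100 = 220 > 130
    worker-1: 98+100 = 198 > 110
  edge-2 sheds 200 req/s to db-m: 200 each.
    db-m: 220+200 = 420 > 130
Round 5 — db-m, worker-1 crash.
  db-m sheds 420 req/s: no online neighbours, lost.
  worker-1 sheds 198 req/s: no online neighbours, lost.
No further crashes.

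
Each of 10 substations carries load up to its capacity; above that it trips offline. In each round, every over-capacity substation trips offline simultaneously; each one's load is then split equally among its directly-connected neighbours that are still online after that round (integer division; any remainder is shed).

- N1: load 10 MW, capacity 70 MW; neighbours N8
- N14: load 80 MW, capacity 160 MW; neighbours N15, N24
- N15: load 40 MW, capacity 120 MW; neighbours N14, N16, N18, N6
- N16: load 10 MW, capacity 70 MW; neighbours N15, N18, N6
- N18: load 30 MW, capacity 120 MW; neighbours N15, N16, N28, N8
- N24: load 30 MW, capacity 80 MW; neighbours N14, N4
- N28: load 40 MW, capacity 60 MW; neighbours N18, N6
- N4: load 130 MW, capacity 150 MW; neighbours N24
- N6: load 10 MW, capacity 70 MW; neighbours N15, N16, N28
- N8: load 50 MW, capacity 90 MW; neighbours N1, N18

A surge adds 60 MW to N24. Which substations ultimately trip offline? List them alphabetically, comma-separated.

Round 1 — N24 at 90 > 80. N24 trips offline.
  N24 sheds 90 MW to N14, N4: 45 each.
    N14: 80+45 = 125 ≤ 160
    N4: 130+45 = 175 > 150
Round 2 — N4 trips offline.
  N4 sheds 175 MW: no online neighbours, lost.
No further trips.

N24, N4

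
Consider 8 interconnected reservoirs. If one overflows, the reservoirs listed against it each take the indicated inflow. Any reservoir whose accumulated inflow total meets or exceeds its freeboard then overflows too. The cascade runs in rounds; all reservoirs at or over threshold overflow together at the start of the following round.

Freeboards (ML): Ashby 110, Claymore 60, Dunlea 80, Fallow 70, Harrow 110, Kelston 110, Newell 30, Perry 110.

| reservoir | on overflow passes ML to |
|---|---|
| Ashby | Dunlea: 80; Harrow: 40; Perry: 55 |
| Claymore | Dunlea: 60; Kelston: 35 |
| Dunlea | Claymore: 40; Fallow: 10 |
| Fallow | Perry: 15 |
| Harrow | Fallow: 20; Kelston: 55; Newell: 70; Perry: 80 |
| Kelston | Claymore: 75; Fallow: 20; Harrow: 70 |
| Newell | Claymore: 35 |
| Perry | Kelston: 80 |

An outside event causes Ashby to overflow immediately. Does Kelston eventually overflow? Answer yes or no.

no

Round 1 — Ashby overflows (initial).
  Dunlea: +80 → 80 ≥ 80
  Harrow: +40 → 40 < 110
  Perry: +55 → 55 < 110
Round 2 — Dunlea overflows.
  Claymore: +40 → 40 < 60
  Fallow: +10 → 10 < 70
No further overflows.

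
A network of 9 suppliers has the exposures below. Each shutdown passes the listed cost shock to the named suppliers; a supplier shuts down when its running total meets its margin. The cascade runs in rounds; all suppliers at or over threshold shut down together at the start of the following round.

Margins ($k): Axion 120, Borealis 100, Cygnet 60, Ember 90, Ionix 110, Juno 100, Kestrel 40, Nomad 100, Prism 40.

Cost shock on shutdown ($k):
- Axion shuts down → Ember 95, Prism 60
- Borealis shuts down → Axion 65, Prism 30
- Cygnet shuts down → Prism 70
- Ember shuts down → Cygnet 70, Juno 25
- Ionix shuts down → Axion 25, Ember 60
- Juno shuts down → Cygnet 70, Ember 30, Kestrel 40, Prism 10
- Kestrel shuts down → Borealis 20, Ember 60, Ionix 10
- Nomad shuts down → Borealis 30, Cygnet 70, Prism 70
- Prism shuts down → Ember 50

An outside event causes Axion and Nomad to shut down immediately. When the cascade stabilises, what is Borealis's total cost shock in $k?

30

Round 1 — Axion, Nomad shut down (initial).
  Borealis: +30 → 30 < 100
  Cygnet: +70 → 70 ≥ 60
  Ember: +95 → 95 ≥ 90
  Prism: +60+70 → 130 ≥ 40
Round 2 — Cygnet, Ember, Prism shut down.
  Juno: +25 → 25 < 100
No further shutdowns.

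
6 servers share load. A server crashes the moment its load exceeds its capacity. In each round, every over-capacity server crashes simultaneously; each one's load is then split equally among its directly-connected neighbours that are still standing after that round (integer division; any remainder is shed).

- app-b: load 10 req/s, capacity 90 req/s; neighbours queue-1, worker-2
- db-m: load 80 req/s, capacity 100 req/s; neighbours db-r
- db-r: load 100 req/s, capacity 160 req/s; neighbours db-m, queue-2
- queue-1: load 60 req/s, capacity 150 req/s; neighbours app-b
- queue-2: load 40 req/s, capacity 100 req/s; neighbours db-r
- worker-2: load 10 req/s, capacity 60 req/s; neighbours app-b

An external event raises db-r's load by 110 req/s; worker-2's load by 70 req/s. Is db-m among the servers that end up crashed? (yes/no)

yes

Round 1 — db-r at 210 > 160; worker-2 at 80 > 60. db-r, worker-2 crash.
  db-r sheds 210 req/s to db-m, queue-2: 105 each.
    db-m: 80+105 = 185 > 100
    queue-2: 40+105 = 145 > 100
  worker-2 sheds 80 req/s to app-b: 80 each.
    app-b: 10+80 = 90 ≤ 90
Round 2 — db-m, queue-2 crash.
  db-m sheds 185 req/s: no online neighbours, lost.
  queue-2 sheds 145 req/s: no online neighbours, lost.
No further crashes.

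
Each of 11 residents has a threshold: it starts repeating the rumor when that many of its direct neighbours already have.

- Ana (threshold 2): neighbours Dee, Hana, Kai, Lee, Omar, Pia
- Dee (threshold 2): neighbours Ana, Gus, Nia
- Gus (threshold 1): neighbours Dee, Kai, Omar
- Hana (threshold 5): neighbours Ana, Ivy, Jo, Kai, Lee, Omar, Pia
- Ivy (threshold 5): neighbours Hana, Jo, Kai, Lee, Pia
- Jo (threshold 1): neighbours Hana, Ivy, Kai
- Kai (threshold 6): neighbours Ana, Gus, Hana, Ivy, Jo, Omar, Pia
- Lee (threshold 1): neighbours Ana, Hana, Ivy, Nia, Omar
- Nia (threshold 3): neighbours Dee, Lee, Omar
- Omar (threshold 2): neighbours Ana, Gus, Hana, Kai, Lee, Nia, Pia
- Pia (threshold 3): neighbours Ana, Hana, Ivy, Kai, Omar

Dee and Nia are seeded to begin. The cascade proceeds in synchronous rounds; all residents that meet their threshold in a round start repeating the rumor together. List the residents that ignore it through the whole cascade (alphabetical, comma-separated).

Hana, Ivy, Jo, Kai, Pia

Round 1 — Dee, Nia start repeating the rumor (initial).
Round 2 — checking thresholds:
  Ana: 1 of 6 neighbours < 2, not yet.
  Gus: 1 of 3 neighbours ≥ 1, starts repeating the rumor.
  Lee: 1 of 5 neighbours ≥ 1, starts repeating the rumor.
  Omar: 1 of 7 neighbours < 2, not yet.
Round 3 — checking thresholds:
  Ana: 2 of 6 neighbours ≥ 2, starts repeating the rumor.
  Hana: 1 of 7 neighbours < 5, not yet.
  Ivy: 1 of 5 neighbours < 5, not yet.
  Kai: 1 of 7 neighbours < 6, not yet.
  Omar: 3 of 7 neighbours ≥ 2, starts repeating the rumor.
Round 4 — no new spreads; cascade stops.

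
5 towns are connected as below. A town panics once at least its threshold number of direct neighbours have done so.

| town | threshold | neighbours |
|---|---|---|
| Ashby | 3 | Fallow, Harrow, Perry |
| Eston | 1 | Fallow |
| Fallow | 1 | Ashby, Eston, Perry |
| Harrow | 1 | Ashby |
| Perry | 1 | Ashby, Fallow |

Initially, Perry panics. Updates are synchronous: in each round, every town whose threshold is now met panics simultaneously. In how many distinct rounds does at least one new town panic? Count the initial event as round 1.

3

Round 1 — Perry panics (initial).
Round 2 — checking thresholds:
  Ashby: 1 of 3 neighbours < 3, below threshold.
  Fallow: 1 of 3 neighbours ≥ 1, panics.
Round 3 — checking thresholds:
  Ashby: 2 of 3 neighbours < 3, below threshold.
  Eston: 1 of 1 neighbours ≥ 1, panics.
Round 4 — no new panics; cascade stops.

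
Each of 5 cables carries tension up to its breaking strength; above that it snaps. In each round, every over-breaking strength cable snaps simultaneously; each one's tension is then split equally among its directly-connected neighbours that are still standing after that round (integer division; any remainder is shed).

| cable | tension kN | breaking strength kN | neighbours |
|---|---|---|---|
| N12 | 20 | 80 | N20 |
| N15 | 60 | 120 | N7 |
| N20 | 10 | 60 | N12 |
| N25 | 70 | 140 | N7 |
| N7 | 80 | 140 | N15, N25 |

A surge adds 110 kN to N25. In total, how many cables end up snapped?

Round 1 — N25 at 180 > 140. N25 snaps.
  N25 sheds 180 kN to N7: 180 each.
    N7: 80+180 = 260 > 140
Round 2 — N7 snaps.
  N7 sheds 260 kN to N15: 260 each.
    N15: 60+260 = 320 > 120
Round 3 — N15 snaps.
  N15 sheds 320 kN: no online neighbours, lost.
No further breaks.

3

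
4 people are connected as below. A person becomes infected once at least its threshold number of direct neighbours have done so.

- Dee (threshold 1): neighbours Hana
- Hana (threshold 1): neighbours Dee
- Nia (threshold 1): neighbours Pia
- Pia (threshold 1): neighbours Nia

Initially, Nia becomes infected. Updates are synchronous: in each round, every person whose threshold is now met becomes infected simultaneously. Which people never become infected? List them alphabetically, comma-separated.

Dee, Hana

Round 1 — Nia becomes infected (initial).
Round 2 — checking thresholds:
  Pia: 1 of 1 neighbours ≥ 1, becomes infected.
Round 3 — no new infections; cascade stops.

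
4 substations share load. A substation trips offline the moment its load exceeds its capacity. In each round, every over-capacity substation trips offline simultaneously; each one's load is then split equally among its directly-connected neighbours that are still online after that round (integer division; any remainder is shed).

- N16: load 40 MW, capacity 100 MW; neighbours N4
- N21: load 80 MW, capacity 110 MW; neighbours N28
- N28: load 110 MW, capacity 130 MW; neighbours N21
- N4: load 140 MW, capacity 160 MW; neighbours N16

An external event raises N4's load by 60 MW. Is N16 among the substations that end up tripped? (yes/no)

Round 1 — N4 at 200 > 160. N4 trips offline.
  N4 sheds 200 MW to N16: 200 each.
    N16: 40+200 = 240 > 100
Round 2 — N16 trips offline.
  N16 sheds 240 MW: no online neighbours, lost.
No further trips.

yes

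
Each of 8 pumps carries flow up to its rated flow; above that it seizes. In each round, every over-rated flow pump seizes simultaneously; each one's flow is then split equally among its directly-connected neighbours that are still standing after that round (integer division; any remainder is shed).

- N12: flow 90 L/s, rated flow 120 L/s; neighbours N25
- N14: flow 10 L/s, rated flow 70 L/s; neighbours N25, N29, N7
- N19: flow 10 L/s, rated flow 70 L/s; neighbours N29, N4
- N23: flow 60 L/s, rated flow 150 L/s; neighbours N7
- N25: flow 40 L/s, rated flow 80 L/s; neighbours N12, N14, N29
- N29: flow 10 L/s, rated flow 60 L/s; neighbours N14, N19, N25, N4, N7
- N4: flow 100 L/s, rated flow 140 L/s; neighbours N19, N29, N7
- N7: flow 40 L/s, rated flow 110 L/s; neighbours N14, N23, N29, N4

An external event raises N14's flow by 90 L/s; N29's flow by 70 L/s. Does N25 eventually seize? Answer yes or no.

Round 1 — N14 at 100 > 70; N29 at 80 > 60. N14, N29 seize.
  N14 sheds 100 L/s to N25, N7: 50 each.
    N25: 40+50 = 90 > 80
    N7: 40+50 = 90 ≤ 110
  N29 sheds 80 L/s to N19, N25, N4, N7: 20 each.
    N19: 10+20 = 30 ≤ 70
    N25: 90+20 = 110 > 80
    N4: 100+20 = 120 ≤ 140
    N7: 90+20 = 110 ≤ 110
Round 2 — N25 seizes.
  N25 sheds 110 L/s to N12: 110 each.
    N12: 90+110 = 200 > 120
Round 3 — N12 seizes.
  N12 sheds 200 L/s: no online neighbours, lost.
No further seizures.

yes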